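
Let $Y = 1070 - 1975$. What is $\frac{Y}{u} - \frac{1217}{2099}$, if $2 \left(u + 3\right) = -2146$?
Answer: $\frac{590103}{2258524} \approx 0.26128$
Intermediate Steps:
$Y = -905$ ($Y = 1070 - 1975 = -905$)
$u = -1076$ ($u = -3 + \frac{1}{2} \left(-2146\right) = -3 - 1073 = -1076$)
$\frac{Y}{u} - \frac{1217}{2099} = - \frac{905}{-1076} - \frac{1217}{2099} = \left(-905\right) \left(- \frac{1}{1076}\right) - \frac{1217}{2099} = \frac{905}{1076} - \frac{1217}{2099} = \frac{590103}{2258524}$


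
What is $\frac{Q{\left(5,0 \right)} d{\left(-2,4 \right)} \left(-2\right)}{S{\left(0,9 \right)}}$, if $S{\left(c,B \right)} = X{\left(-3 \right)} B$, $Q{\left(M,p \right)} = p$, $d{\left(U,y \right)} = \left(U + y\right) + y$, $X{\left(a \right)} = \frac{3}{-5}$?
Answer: $0$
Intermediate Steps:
$X{\left(a \right)} = - \frac{3}{5}$ ($X{\left(a \right)} = 3 \left(- \frac{1}{5}\right) = - \frac{3}{5}$)
$d{\left(U,y \right)} = U + 2 y$
$S{\left(c,B \right)} = - \frac{3 B}{5}$
$\frac{Q{\left(5,0 \right)} d{\left(-2,4 \right)} \left(-2\right)}{S{\left(0,9 \right)}} = \frac{0 \left(-2 + 2 \cdot 4\right) \left(-2\right)}{\left(- \frac{3}{5}\right) 9} = \frac{0 \left(-2 + 8\right) \left(-2\right)}{- \frac{27}{5}} = 0 \cdot 6 \left(-2\right) \left(- \frac{5}{27}\right) = 0 \left(-2\right) \left(- \frac{5}{27}\right) = 0 \left(- \frac{5}{27}\right) = 0$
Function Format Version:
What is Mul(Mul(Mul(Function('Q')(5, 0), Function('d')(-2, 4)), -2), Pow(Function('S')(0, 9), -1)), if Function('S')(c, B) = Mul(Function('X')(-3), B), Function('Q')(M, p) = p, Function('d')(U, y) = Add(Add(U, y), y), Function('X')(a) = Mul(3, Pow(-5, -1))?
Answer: 0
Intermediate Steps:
Function('X')(a) = Rational(-3, 5) (Function('X')(a) = Mul(3, Rational(-1, 5)) = Rational(-3, 5))
Function('d')(U, y) = Add(U, Mul(2, y))
Function('S')(c, B) = Mul(Rational(-3, 5), B)
Mul(Mul(Mul(Function('Q')(5, 0), Function('d')(-2, 4)), -2), Pow(Function('S')(0, 9), -1)) = Mul(Mul(Mul(0, Add(-2, Mul(2, 4))), -2), Pow(Mul(Rational(-3, 5), 9), -1)) = Mul(Mul(Mul(0, Add(-2, 8)), -2), Pow(Rational(-27, 5), -1)) = Mul(Mul(Mul(0, 6), -2), Rational(-5, 27)) = Mul(Mul(0, -2), Rational(-5, 27)) = Mul(0, Rational(-5, 27)) = 0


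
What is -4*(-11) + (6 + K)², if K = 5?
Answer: 165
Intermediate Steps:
-4*(-11) + (6 + K)² = -4*(-11) + (6 + 5)² = 44 + 11² = 44 + 121 = 165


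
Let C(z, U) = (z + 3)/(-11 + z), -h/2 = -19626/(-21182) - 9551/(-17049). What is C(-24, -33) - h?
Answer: 3226262657/902829795 ≈ 3.5735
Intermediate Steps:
h = -536912956/180565959 (h = -2*(-19626/(-21182) - 9551/(-17049)) = -2*(-19626*(-1/21182) - 9551*(-1/17049)) = -2*(9813/10591 + 9551/17049) = -2*268456478/180565959 = -536912956/180565959 ≈ -2.9735)
C(z, U) = (3 + z)/(-11 + z)
C(-24, -33) - h = (3 - 24)/(-11 - 24) - 1*(-536912956/180565959) = -21/(-35) + 536912956/180565959 = -1/35*(-21) + 536912956/180565959 = 3/5 + 536912956/180565959 = 3226262657/902829795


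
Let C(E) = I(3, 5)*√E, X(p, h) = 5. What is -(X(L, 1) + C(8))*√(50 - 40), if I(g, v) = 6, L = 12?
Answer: √10*(-5 - 12*√2) ≈ -69.477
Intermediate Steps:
C(E) = 6*√E
-(X(L, 1) + C(8))*√(50 - 40) = -(5 + 6*√8)*√(50 - 40) = -(5 + 6*(2*√2))*√10 = -(5 + 12*√2)*√10 = -√10*(5 + 12*√2)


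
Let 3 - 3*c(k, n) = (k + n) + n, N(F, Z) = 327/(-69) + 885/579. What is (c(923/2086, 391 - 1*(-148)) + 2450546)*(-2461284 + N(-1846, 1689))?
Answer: -173422401438659460/28757 ≈ -6.0306e+12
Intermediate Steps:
N(F, Z) = -14252/4439 (N(F, Z) = 327*(-1/69) + 885*(1/579) = -109/23 + 295/193 = -14252/4439)
c(k, n) = 1 - 2*n/3 - k/3 (c(k, n) = 1 - ((k + n) + n)/3 = 1 - (k + 2*n)/3 = 1 + (-2*n/3 - k/3) = 1 - 2*n/3 - k/3)
(c(923/2086, 391 - 1*(-148)) + 2450546)*(-2461284 + N(-1846, 1689)) = ((1 - 2*(391 - 1*(-148))/3 - 923/(3*2086)) + 2450546)*(-2461284 - 14252/4439) = ((1 - 2*(391 + 148)/3 - 923/(3*2086)) + 2450546)*(-10925653928/4439) = ((1 - 2/3*539 - 1/3*923/2086) + 2450546)*(-10925653928/4439) = ((1 - 1078/3 - 923/6258) + 2450546)*(-10925653928/4439) = (-747791/2086 + 2450546)*(-10925653928/4439) = (5111091165/2086)*(-10925653928/4439) = -173422401438659460/28757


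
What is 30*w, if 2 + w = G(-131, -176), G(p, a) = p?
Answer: -3990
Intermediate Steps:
w = -133 (w = -2 - 131 = -133)
30*w = 30*(-133) = -3990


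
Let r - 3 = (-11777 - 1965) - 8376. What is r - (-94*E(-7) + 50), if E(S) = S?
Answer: -22823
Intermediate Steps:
r = -22115 (r = 3 + ((-11777 - 1965) - 8376) = 3 + (-13742 - 8376) = 3 - 22118 = -22115)
r - (-94*E(-7) + 50) = -22115 - (-94*(-7) + 50) = -22115 - (658 + 50) = -22115 - 1*708 = -22115 - 708 = -22823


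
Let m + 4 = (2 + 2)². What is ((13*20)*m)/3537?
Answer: 1040/1179 ≈ 0.88210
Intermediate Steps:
m = 12 (m = -4 + (2 + 2)² = -4 + 4² = -4 + 16 = 12)
((13*20)*m)/3537 = ((13*20)*12)/3537 = (260*12)*(1/3537) = 3120*(1/3537) = 1040/1179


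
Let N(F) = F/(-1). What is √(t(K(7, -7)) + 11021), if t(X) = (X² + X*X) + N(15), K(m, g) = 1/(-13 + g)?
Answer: √4402402/20 ≈ 104.91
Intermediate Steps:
N(F) = -F (N(F) = F*(-1) = -F)
t(X) = -15 + 2*X² (t(X) = (X² + X*X) - 1*15 = (X² + X²) - 15 = 2*X² - 15 = -15 + 2*X²)
√(t(K(7, -7)) + 11021) = √((-15 + 2*(1/(-13 - 7))²) + 11021) = √((-15 + 2*(1/(-20))²) + 11021) = √((-15 + 2*(-1/20)²) + 11021) = √((-15 + 2*(1/400)) + 11021) = √((-15 + 1/200) + 11021) = √(-2999/200 + 11021) = √(2201201/200) = √4402402/20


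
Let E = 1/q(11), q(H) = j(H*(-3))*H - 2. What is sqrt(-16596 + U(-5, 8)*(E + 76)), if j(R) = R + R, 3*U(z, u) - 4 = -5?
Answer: I*sqrt(19820341086)/1092 ≈ 128.92*I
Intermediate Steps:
U(z, u) = -1/3 (U(z, u) = 4/3 + (1/3)*(-5) = 4/3 - 5/3 = -1/3)
j(R) = 2*R
q(H) = -2 - 6*H**2 (q(H) = (2*(H*(-3)))*H - 2 = (2*(-3*H))*H - 2 = (-6*H)*H - 2 = -6*H**2 - 2 = -2 - 6*H**2)
E = -1/728 (E = 1/(-2 - 6*11**2) = 1/(-2 - 6*121) = 1/(-2 - 726) = 1/(-728) = -1/728 ≈ -0.0013736)
sqrt(-16596 + U(-5, 8)*(E + 76)) = sqrt(-16596 - (-1/728 + 76)/3) = sqrt(-16596 - 1/3*55327/728) = sqrt(-16596 - 55327/2184) = sqrt(-36300991/2184) = I*sqrt(19820341086)/1092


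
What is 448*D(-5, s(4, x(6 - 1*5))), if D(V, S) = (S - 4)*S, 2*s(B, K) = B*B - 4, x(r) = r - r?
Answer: 5376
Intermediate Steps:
x(r) = 0
s(B, K) = -2 + B**2/2 (s(B, K) = (B*B - 4)/2 = (B**2 - 4)/2 = (-4 + B**2)/2 = -2 + B**2/2)
D(V, S) = S*(-4 + S) (D(V, S) = (-4 + S)*S = S*(-4 + S))
448*D(-5, s(4, x(6 - 1*5))) = 448*((-2 + (1/2)*4**2)*(-4 + (-2 + (1/2)*4**2))) = 448*((-2 + (1/2)*16)*(-4 + (-2 + (1/2)*16))) = 448*((-2 + 8)*(-4 + (-2 + 8))) = 448*(6*(-4 + 6)) = 448*(6*2) = 448*12 = 5376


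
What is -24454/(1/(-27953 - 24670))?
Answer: 1286842842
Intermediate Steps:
-24454/(1/(-27953 - 24670)) = -24454/(1/(-52623)) = -24454/(-1/52623) = -24454*(-52623) = 1286842842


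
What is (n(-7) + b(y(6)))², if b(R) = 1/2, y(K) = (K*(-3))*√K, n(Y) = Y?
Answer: 169/4 ≈ 42.250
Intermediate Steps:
y(K) = -3*K^(3/2) (y(K) = (-3*K)*√K = -3*K^(3/2))
b(R) = ½
(n(-7) + b(y(6)))² = (-7 + ½)² = (-13/2)² = 169/4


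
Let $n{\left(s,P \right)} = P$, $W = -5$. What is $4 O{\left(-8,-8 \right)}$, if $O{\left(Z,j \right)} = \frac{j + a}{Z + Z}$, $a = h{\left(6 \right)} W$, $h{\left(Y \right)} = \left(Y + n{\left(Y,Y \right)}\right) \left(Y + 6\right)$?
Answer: $182$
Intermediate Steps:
$h{\left(Y \right)} = 2 Y \left(6 + Y\right)$ ($h{\left(Y \right)} = \left(Y + Y\right) \left(Y + 6\right) = 2 Y \left(6 + Y\right)$)
$a = -720$ ($a = 2 \cdot 6 \left(6 + 6\right) \left(-5\right) = 2 \cdot 6 \cdot 12 \left(-5\right) = 144 \left(-5\right) = -720$)
$O{\left(Z,j \right)} = \frac{-720 + j}{2 Z}$ ($O{\left(Z,j \right)} = \frac{j - 720}{Z + Z} = \frac{-720 + j}{2 Z}$)
$4 O{\left(-8,-8 \right)} = 4 \frac{-720 - 8}{2 \left(-8\right)} = 4 \cdot \frac{1}{2} \left(- \frac{1}{8}\right) \left(-728\right) = 4 \cdot \frac{91}{2} = 182$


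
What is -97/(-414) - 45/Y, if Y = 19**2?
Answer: 16387/149454 ≈ 0.10965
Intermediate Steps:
Y = 361
-97/(-414) - 45/Y = -97/(-414) - 45/361 = -97*(-1/414) - 45*1/361 = 97/414 - 45/361 = 16387/149454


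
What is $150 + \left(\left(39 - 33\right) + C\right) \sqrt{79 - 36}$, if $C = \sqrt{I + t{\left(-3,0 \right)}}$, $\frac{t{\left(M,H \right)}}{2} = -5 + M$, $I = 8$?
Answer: $150 + 2 \sqrt{43} \left(3 + i \sqrt{2}\right) \approx 189.34 + 18.547 i$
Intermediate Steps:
$t{\left(M,H \right)} = -10 + 2 M$ ($t{\left(M,H \right)} = 2 \left(-5 + M\right) = -10 + 2 M$)
$C = 2 i \sqrt{2}$ ($C = \sqrt{8 + \left(-10 + 2 \left(-3\right)\right)} = \sqrt{8 - 16} = \sqrt{-8} = 2 i \sqrt{2} \approx 2.8284 i$)
$150 + \left(\left(39 - 33\right) + C\right) \sqrt{79 - 36} = 150 + \left(\left(39 - 33\right) + 2 i \sqrt{2}\right) \sqrt{79 - 36} = 150 + \left(6 + 2 i \sqrt{2}\right) \sqrt{43} = 150 + \sqrt{43} \left(6 + 2 i \sqrt{2}\right)$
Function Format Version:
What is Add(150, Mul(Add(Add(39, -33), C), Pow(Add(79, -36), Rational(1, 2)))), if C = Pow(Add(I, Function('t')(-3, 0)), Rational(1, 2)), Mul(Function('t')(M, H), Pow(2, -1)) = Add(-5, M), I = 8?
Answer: Add(150, Mul(2, Pow(43, Rational(1, 2)), Add(3, Mul(I, Pow(2, Rational(1, 2)))))) ≈ Add(189.34, Mul(18.547, I))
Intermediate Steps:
Function('t')(M, H) = Add(-10, Mul(2, M)) (Function('t')(M, H) = Mul(2, Add(-5, M)) = Add(-10, Mul(2, M)))
C = Mul(2, I, Pow(2, Rational(1, 2))) (C = Pow(Add(8, Add(-10, Mul(2, -3))), Rational(1, 2)) = Pow(Add(8, Add(-10, -6)), Rational(1, 2)) = Pow(Add(8, -16), Rational(1, 2)) = Pow(-8, Rational(1, 2)) = Mul(2, I, Pow(2, Rational(1, 2))) ≈ Mul(2.8284, I))
Add(150, Mul(Add(Add(39, -33), C), Pow(Add(79, -36), Rational(1, 2)))) = Add(150, Mul(Add(Add(39, -33), Mul(2, I, Pow(2, Rational(1, 2)))), Pow(Add(79, -36), Rational(1, 2)))) = Add(150, Mul(Add(6, Mul(2, I, Pow(2, Rational(1, 2)))), Pow(43, Rational(1, 2)))) = Add(150, Mul(Pow(43, Rational(1, 2)), Add(6, Mul(2, I, Pow(2, Rational(1, 2))))))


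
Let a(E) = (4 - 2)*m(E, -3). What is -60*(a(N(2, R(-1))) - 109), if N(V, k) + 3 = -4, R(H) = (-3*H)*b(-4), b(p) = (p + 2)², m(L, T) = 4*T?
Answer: 7980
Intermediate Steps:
b(p) = (2 + p)²
R(H) = -12*H (R(H) = (-3*H)*(2 - 4)² = -3*H*(-2)² = -3*H*4 = -12*H)
N(V, k) = -7 (N(V, k) = -3 - 4 = -7)
a(E) = -24 (a(E) = (4 - 2)*(4*(-3)) = 2*(-12) = -24)
-60*(a(N(2, R(-1))) - 109) = -60*(-24 - 109) = -60*(-133) = 7980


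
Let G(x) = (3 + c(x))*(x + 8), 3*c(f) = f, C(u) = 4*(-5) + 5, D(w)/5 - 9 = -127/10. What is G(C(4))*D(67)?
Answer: -259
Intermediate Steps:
D(w) = -37/2 (D(w) = 45 + 5*(-127/10) = 45 - 127/2 = -37/2)
C(u) = -15 (C(u) = -20 + 5 = -15)
c(f) = f/3
G(x) = (3 + x/3)*(8 + x) (G(x) = (3 + x/3)*(x + 8) = (3 + x/3)*(8 + x))
G(C(4))*D(67) = (24 + (⅓)*(-15)² + (17/3)*(-15))*(-37/2) = (24 + (⅓)*225 - 85)*(-37/2) = (24 + 75 - 85)*(-37/2) = 14*(-37/2) = -259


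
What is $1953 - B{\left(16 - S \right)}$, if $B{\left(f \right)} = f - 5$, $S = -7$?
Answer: $1935$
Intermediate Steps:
$B{\left(f \right)} = -5 + f$
$1953 - B{\left(16 - S \right)} = 1953 - \left(-5 + \left(16 - -7\right)\right) = 1953 - \left(-5 + \left(16 + 7\right)\right) = 1953 - \left(-5 + 23\right) = 1953 - 18 = 1935$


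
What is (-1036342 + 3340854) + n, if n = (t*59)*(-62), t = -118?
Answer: 2736156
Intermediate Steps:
n = 431644 (n = -118*59*(-62) = -6962*(-62) = 431644)
(-1036342 + 3340854) + n = (-1036342 + 3340854) + 431644 = 2304512 + 431644 = 2736156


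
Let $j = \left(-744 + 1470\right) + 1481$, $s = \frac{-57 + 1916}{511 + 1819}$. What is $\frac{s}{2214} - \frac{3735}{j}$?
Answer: $- \frac{19263342887}{11385074340} \approx -1.692$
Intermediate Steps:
$s = \frac{1859}{2330} \approx 0.79785$
$j = 2207$ ($j = 726 + 1481 = 2207$)
$\frac{s}{2214} - \frac{3735}{j} = \frac{1859}{2330 \cdot 2214} - \frac{3735}{2207} = \frac{1859}{2330} \cdot \frac{1}{2214} - \frac{3735}{2207} = \frac{1859}{5158620} - \frac{3735}{2207} = - \frac{19263342887}{11385074340}$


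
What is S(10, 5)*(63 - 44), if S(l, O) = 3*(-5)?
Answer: -285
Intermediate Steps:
S(l, O) = -15
S(10, 5)*(63 - 44) = -15*(63 - 44) = -15*19 = -285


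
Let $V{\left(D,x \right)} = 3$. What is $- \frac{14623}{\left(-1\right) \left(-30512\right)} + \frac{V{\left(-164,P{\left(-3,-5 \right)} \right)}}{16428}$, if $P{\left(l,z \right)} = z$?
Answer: $- \frac{20011259}{41770928} \approx -0.47907$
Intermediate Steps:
$- \frac{14623}{\left(-1\right) \left(-30512\right)} + \frac{V{\left(-164,P{\left(-3,-5 \right)} \right)}}{16428} = - \frac{14623}{\left(-1\right) \left(-30512\right)} + \frac{3}{16428} = - \frac{14623}{30512} + 3 \cdot \frac{1}{16428} = \left(-14623\right) \frac{1}{30512} + \frac{1}{5476} = - \frac{14623}{30512} + \frac{1}{5476} = - \frac{20011259}{41770928}$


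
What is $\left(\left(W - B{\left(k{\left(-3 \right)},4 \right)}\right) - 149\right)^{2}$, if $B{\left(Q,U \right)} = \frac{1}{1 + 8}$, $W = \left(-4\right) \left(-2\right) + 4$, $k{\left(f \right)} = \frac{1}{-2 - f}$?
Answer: $\frac{1522756}{81} \approx 18799.0$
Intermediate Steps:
$W = 12$ ($W = 8 + 4 = 12$)
$B{\left(Q,U \right)} = \frac{1}{9}$
$\left(\left(W - B{\left(k{\left(-3 \right)},4 \right)}\right) - 149\right)^{2} = \left(\left(12 - \frac{1}{9}\right) - 149\right)^{2} = \left(\frac{107}{9} - 149\right)^{2} = \left(- \frac{1234}{9}\right)^{2} = \frac{1522756}{81}$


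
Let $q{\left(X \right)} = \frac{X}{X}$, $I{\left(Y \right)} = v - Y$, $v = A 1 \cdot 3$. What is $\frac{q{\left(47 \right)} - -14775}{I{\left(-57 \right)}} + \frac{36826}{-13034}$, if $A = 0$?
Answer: $\frac{5012929}{19551} \approx 256.4$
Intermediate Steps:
$v = 0$ ($v = 0 \cdot 1 \cdot 3 = 0 \cdot 3 = 0$)
$I{\left(Y \right)} = - Y$ ($I{\left(Y \right)} = 0 - Y = - Y$)
$q{\left(X \right)} = 1$
$\frac{q{\left(47 \right)} - -14775}{I{\left(-57 \right)}} + \frac{36826}{-13034} = \frac{1 - -14775}{\left(-1\right) \left(-57\right)} + \frac{36826}{-13034} = \frac{1 + 14775}{57} + 36826 \left(- \frac{1}{13034}\right) = 14776 \cdot \frac{1}{57} - \frac{18413}{6517} = \frac{14776}{57} - \frac{18413}{6517} = \frac{5012929}{19551}$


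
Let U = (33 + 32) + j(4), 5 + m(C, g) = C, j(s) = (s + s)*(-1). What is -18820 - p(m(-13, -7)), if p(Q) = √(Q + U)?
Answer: -18820 - √39 ≈ -18826.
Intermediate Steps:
j(s) = -2*s (j(s) = (2*s)*(-1) = -2*s)
m(C, g) = -5 + C
U = 57 (U = (33 + 32) - 2*4 = 65 - 8 = 57)
p(Q) = √(57 + Q) (p(Q) = √(Q + 57) = √(57 + Q))
-18820 - p(m(-13, -7)) = -18820 - √(57 + (-5 - 13)) = -18820 - √(57 - 18) = -18820 - √39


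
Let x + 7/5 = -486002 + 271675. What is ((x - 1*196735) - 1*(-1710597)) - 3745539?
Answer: -12230027/5 ≈ -2.4460e+6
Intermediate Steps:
x = -1071642/5 (x = -7/5 + (-486002 + 271675) = -7/5 - 214327 = -1071642/5 ≈ -2.1433e+5)
((x - 1*196735) - 1*(-1710597)) - 3745539 = ((-1071642/5 - 1*196735) - 1*(-1710597)) - 3745539 = ((-1071642/5 - 196735) + 1710597) - 3745539 = (-2055317/5 + 1710597) - 3745539 = 6497668/5 - 3745539 = -12230027/5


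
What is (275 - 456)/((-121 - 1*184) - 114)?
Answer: 181/419 ≈ 0.43198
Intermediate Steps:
(275 - 456)/((-121 - 1*184) - 114) = -181/((-121 - 184) - 114) = -181/(-305 - 114) = -181/(-419) = -181*(-1/419) = 181/419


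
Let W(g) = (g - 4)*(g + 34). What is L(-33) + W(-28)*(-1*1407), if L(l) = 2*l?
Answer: 270078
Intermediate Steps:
W(g) = (-4 + g)*(34 + g)
L(-33) + W(-28)*(-1*1407) = 2*(-33) + (-136 + (-28)**2 + 30*(-28))*(-1*1407) = -66 + (-136 + 784 - 840)*(-1407) = -66 - 192*(-1407) = -66 + 270144 = 270078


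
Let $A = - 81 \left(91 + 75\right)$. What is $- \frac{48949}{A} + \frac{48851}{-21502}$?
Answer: $\frac{98912713}{72278973} \approx 1.3685$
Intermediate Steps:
$A = -13446$ ($A = \left(-81\right) 166 = -13446$)
$- \frac{48949}{A} + \frac{48851}{-21502} = - \frac{48949}{-13446} + \frac{48851}{-21502} = \left(-48949\right) \left(- \frac{1}{13446}\right) + 48851 \left(- \frac{1}{21502}\right) = \frac{48949}{13446} - \frac{48851}{21502} = \frac{98912713}{72278973}$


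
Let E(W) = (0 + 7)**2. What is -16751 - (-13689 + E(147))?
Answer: -3111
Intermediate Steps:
E(W) = 49 (E(W) = 7**2 = 49)
-16751 - (-13689 + E(147)) = -16751 - (-13689 + 49) = -16751 - 1*(-13640) = -16751 + 13640 = -3111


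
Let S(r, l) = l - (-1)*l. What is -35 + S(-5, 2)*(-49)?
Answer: -231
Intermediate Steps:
S(r, l) = 2*l (S(r, l) = l + l = 2*l)
-35 + S(-5, 2)*(-49) = -35 + (2*2)*(-49) = -35 + 4*(-49) = -35 - 196 = -231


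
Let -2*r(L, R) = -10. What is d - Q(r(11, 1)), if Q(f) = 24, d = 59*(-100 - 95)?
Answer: -11529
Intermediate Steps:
r(L, R) = 5 (r(L, R) = -½*(-10) = 5)
d = -11505 (d = 59*(-195) = -11505)
d - Q(r(11, 1)) = -11505 - 1*24 = -11505 - 24 = -11529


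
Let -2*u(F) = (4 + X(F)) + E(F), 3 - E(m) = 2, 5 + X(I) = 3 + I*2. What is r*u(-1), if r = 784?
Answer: -392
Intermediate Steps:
X(I) = -2 + 2*I (X(I) = -5 + (3 + I*2) = -5 + (3 + 2*I) = -2 + 2*I)
E(m) = 1 (E(m) = 3 - 1*2 = 3 - 2 = 1)
u(F) = -3/2 - F (u(F) = -((4 + (-2 + 2*F)) + 1)/2 = -((2 + 2*F) + 1)/2 = -(3 + 2*F)/2 = -3/2 - F)
r*u(-1) = 784*(-3/2 - 1*(-1)) = 784*(-3/2 + 1) = 784*(-1/2) = -392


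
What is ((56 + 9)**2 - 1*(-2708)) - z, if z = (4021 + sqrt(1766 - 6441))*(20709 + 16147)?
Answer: -148191043 - 184280*I*sqrt(187) ≈ -1.4819e+8 - 2.52e+6*I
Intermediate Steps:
z = 148197976 + 184280*I*sqrt(187) (z = (4021 + sqrt(-4675))*36856 = (4021 + 5*I*sqrt(187))*36856 = 148197976 + 184280*I*sqrt(187) ≈ 1.482e+8 + 2.52e+6*I)
((56 + 9)**2 - 1*(-2708)) - z = ((56 + 9)**2 - 1*(-2708)) - (148197976 + 184280*I*sqrt(187)) = (65**2 + 2708) + (-148197976 - 184280*I*sqrt(187)) = (4225 + 2708) + (-148197976 - 184280*I*sqrt(187)) = 6933 + (-148197976 - 184280*I*sqrt(187)) = -148191043 - 184280*I*sqrt(187)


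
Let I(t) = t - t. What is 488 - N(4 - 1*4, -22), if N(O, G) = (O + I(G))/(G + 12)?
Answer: 488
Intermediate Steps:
I(t) = 0
N(O, G) = O/(12 + G) (N(O, G) = (O + 0)/(G + 12) = O/(12 + G))
488 - N(4 - 1*4, -22) = 488 - (4 - 1*4)/(12 - 22) = 488 - (4 - 4)/(-10) = 488 - 0*(-1)/10 = 488 - 1*0 = 488 + 0 = 488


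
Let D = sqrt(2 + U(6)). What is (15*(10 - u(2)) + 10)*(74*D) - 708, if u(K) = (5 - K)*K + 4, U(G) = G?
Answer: -708 + 1480*sqrt(2) ≈ 1385.0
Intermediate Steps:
u(K) = 4 + K*(5 - K) (u(K) = K*(5 - K) + 4 = 4 + K*(5 - K))
D = 2*sqrt(2) (D = sqrt(2 + 6) = sqrt(8) = 2*sqrt(2) ≈ 2.8284)
(15*(10 - u(2)) + 10)*(74*D) - 708 = (15*(10 - (4 - 1*2**2 + 5*2)) + 10)*(74*(2*sqrt(2))) - 708 = (15*(10 - (4 - 1*4 + 10)) + 10)*(148*sqrt(2)) - 708 = (15*(10 - (4 - 4 + 10)) + 10)*(148*sqrt(2)) - 708 = (15*(10 - 1*10) + 10)*(148*sqrt(2)) - 708 = (15*(10 - 10) + 10)*(148*sqrt(2)) - 708 = (15*0 + 10)*(148*sqrt(2)) - 708 = (0 + 10)*(148*sqrt(2)) - 708 = 10*(148*sqrt(2)) - 708 = 1480*sqrt(2) - 708 = -708 + 1480*sqrt(2)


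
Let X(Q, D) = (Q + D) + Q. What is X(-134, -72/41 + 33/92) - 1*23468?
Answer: -89537463/3772 ≈ -23737.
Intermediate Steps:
X(Q, D) = D + 2*Q (X(Q, D) = (D + Q) + Q = D + 2*Q)
X(-134, -72/41 + 33/92) - 1*23468 = ((-72/41 + 33/92) + 2*(-134)) - 1*23468 = ((-72*1/41 + 33*(1/92)) - 268) - 23468 = ((-72/41 + 33/92) - 268) - 23468 = (-5271/3772 - 268) - 23468 = -1016167/3772 - 23468 = -89537463/3772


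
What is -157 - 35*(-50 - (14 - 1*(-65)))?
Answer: 4358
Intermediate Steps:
-157 - 35*(-50 - (14 - 1*(-65))) = -157 - 35*(-50 - (14 + 65)) = -157 - 35*(-50 - 1*79) = -157 - 35*(-50 - 79) = -157 - 35*(-129) = -157 + 4515 = 4358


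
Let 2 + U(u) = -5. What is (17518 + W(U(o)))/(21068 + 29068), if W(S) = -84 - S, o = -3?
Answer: 17441/50136 ≈ 0.34787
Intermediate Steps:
U(u) = -7 (U(u) = -2 - 5 = -7)
(17518 + W(U(o)))/(21068 + 29068) = (17518 + (-84 - 1*(-7)))/(21068 + 29068) = (17518 + (-84 + 7))/50136 = (17518 - 77)*(1/50136) = 17441*(1/50136) = 17441/50136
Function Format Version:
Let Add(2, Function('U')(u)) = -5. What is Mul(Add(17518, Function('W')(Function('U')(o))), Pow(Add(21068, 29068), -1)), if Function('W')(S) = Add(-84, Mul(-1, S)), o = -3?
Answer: Rational(17441, 50136) ≈ 0.34787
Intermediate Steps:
Function('U')(u) = -7 (Function('U')(u) = Add(-2, -5) = -7)
Mul(Add(17518, Function('W')(Function('U')(o))), Pow(Add(21068, 29068), -1)) = Mul(Add(17518, Add(-84, Mul(-1, -7))), Pow(Add(21068, 29068), -1)) = Mul(Add(17518, Add(-84, 7)), Pow(50136, -1)) = Mul(Add(17518, -77), Rational(1, 50136)) = Mul(17441, Rational(1, 50136)) = Rational(17441, 50136)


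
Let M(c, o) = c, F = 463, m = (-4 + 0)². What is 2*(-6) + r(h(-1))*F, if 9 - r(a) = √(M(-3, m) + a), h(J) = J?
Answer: 4155 - 926*I ≈ 4155.0 - 926.0*I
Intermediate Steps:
m = 16 (m = (-4)² = 16)
r(a) = 9 - √(-3 + a)
2*(-6) + r(h(-1))*F = 2*(-6) + (9 - √(-3 - 1))*463 = -12 + (9 - √(-4))*463 = -12 + (9 - 2*I)*463 = -12 + (4167 - 926*I) = 4155 - 926*I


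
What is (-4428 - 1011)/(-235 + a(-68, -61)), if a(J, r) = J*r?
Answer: -777/559 ≈ -1.3900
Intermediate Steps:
(-4428 - 1011)/(-235 + a(-68, -61)) = (-4428 - 1011)/(-235 - 68*(-61)) = -5439/(-235 + 4148) = -5439/3913 = -5439*1/3913 = -777/559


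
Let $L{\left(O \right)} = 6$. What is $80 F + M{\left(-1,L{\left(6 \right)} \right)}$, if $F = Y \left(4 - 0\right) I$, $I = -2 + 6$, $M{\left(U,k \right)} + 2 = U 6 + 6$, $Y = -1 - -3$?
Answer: $2558$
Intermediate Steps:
$Y = 2$ ($Y = -1 + 3 = 2$)
$M{\left(U,k \right)} = 4 + 6 U$ ($M{\left(U,k \right)} = -2 + \left(U 6 + 6\right) = -2 + \left(6 U + 6\right) = -2 + \left(6 + 6 U\right) = 4 + 6 U$)
$I = 4$
$F = 32$ ($F = 2 \left(4 - 0\right) 4 = 2 \left(4 + 0\right) 4 = 2 \cdot 4 \cdot 4 = 8 \cdot 4 = 32$)
$80 F + M{\left(-1,L{\left(6 \right)} \right)} = 80 \cdot 32 + \left(4 + 6 \left(-1\right)\right) = 2560 + \left(4 - 6\right) = 2560 - 2 = 2558$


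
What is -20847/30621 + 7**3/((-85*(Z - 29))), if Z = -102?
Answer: -73876114/113654945 ≈ -0.65000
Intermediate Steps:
-20847/30621 + 7**3/((-85*(Z - 29))) = -20847/30621 + 7**3/((-85*(-102 - 29))) = -20847*1/30621 + 343/((-85*(-131))) = -6949/10207 + 343/11135 = -73876114/113654945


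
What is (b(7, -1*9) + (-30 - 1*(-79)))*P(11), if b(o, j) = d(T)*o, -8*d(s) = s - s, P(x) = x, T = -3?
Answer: 539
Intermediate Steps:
d(s) = 0 (d(s) = -(s - s)/8 = -⅛*0 = 0)
b(o, j) = 0 (b(o, j) = 0*o = 0)
(b(7, -1*9) + (-30 - 1*(-79)))*P(11) = (0 + (-30 - 1*(-79)))*11 = (0 + (-30 + 79))*11 = (0 + 49)*11 = 49*11 = 539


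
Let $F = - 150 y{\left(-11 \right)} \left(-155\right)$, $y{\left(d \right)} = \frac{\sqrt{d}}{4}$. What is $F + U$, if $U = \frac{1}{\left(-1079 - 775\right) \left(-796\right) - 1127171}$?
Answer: $\frac{1}{348613} + \frac{11625 i \sqrt{11}}{2} \approx 2.8685 \cdot 10^{-6} + 19278.0 i$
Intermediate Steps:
$y{\left(d \right)} = \frac{\sqrt{d}}{4}$
$F = \frac{11625 i \sqrt{11}}{2}$ ($F = - 150 \frac{\sqrt{-11}}{4} \left(-155\right) = - 150 \frac{i \sqrt{11}}{4} \left(-155\right) = - \frac{75 i \sqrt{11}}{2} \left(-155\right) = \frac{11625 i \sqrt{11}}{2} \approx 19278.0 i$)
$U = \frac{1}{348613}$ ($U = \frac{1}{\left(-1854\right) \left(-796\right) - 1127171} = \frac{1}{1475784 - 1127171} = \frac{1}{348613} \approx 2.8685 \cdot 10^{-6}$)
$F + U = \frac{11625 i \sqrt{11}}{2} + \frac{1}{348613} = \frac{1}{348613} + \frac{11625 i \sqrt{11}}{2}$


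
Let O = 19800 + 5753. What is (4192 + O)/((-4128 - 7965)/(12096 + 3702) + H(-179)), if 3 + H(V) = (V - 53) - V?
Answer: -156637170/298927 ≈ -524.00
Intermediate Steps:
H(V) = -56 (H(V) = -3 + ((V - 53) - V) = -3 + ((-53 + V) - V) = -3 - 53 = -56)
O = 25553
(4192 + O)/((-4128 - 7965)/(12096 + 3702) + H(-179)) = (4192 + 25553)/((-4128 - 7965)/(12096 + 3702) - 56) = 29745/(-12093/15798 - 56) = 29745/(-12093*1/15798 - 56) = 29745/(-4031/5266 - 56) = 29745/(-298927/5266) = 29745*(-5266/298927) = -156637170/298927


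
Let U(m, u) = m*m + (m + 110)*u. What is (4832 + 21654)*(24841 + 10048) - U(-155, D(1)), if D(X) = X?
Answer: 924046074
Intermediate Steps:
U(m, u) = m**2 + u*(110 + m) (U(m, u) = m**2 + (110 + m)*u = m**2 + u*(110 + m))
(4832 + 21654)*(24841 + 10048) - U(-155, D(1)) = (4832 + 21654)*(24841 + 10048) - ((-155)**2 + 110*1 - 155*1) = 26486*34889 - (24025 + 110 - 155) = 924070054 - 1*23980 = 924070054 - 23980 = 924046074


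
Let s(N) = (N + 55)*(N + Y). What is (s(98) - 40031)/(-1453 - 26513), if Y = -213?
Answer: 28813/13983 ≈ 2.0606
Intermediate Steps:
s(N) = (-213 + N)*(55 + N) (s(N) = (N + 55)*(N - 213) = (55 + N)*(-213 + N) = (-213 + N)*(55 + N))
(s(98) - 40031)/(-1453 - 26513) = ((-11715 + 98**2 - 158*98) - 40031)/(-1453 - 26513) = ((-11715 + 9604 - 15484) - 40031)/(-27966) = (-17595 - 40031)*(-1/27966) = -57626*(-1/27966) = 28813/13983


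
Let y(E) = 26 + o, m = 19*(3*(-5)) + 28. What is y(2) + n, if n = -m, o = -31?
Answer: 252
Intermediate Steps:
m = -257 (m = 19*(-15) + 28 = -285 + 28 = -257)
y(E) = -5 (y(E) = 26 - 31 = -5)
n = 257 (n = -1*(-257) = 257)
y(2) + n = -5 + 257 = 252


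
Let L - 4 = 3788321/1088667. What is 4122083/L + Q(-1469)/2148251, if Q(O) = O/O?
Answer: 419149524207680200/760573228793 ≈ 5.5110e+5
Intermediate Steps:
L = 8142989/1088667 (L = 4 + 3788321/1088667 = 8142989/1088667 ≈ 7.4798)
Q(O) = 1
4122083/L + Q(-1469)/2148251 = 4122083/(8142989/1088667) + 1/2148251 = 4122083*(1088667/8142989) + 1*(1/2148251) = 195111988407/354043 + 1/2148251 = 419149524207680200/760573228793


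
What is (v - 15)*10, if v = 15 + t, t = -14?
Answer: -140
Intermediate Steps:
v = 1 (v = 15 - 14 = 1)
(v - 15)*10 = (1 - 15)*10 = -14*10 = -140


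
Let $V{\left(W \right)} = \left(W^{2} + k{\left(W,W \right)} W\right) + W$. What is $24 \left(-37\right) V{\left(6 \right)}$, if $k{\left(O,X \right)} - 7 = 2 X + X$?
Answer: $-170496$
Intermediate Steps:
$k{\left(O,X \right)} = 7 + 3 X$ ($k{\left(O,X \right)} = 7 + \left(2 X + X\right) = 7 + 3 X$)
$V{\left(W \right)} = W + W^{2} + W \left(7 + 3 W\right)$ ($V{\left(W \right)} = \left(W^{2} + \left(7 + 3 W\right) W\right) + W = \left(W^{2} + W \left(7 + 3 W\right)\right) + W = W + W^{2} + W \left(7 + 3 W\right)$)
$24 \left(-37\right) V{\left(6 \right)} = 24 \left(-37\right) 4 \cdot 6 \left(2 + 6\right) = - 888 \cdot 4 \cdot 6 \cdot 8 = \left(-888\right) 192 = -170496$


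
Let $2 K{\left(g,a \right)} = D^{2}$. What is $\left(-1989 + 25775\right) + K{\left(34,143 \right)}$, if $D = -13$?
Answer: $\frac{47741}{2} \approx 23871.0$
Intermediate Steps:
$K{\left(g,a \right)} = \frac{169}{2}$ ($K{\left(g,a \right)} = \frac{\left(-13\right)^{2}}{2} = \frac{1}{2} \cdot 169 = \frac{169}{2}$)
$\left(-1989 + 25775\right) + K{\left(34,143 \right)} = \left(-1989 + 25775\right) + \frac{169}{2} = 23786 + \frac{169}{2} = \frac{47741}{2}$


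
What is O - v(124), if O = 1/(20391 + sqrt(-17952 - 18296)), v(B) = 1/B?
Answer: -413300645/51562811996 - 2*I*sqrt(9062)/415829129 ≈ -0.0080155 - 4.5785e-7*I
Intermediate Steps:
O = 1/(20391 + 2*I*sqrt(9062)) (O = 1/(20391 + sqrt(-36248)) = 1/(20391 + 2*I*sqrt(9062)) ≈ 4.9037e-5 - 4.579e-7*I)
O - v(124) = (20391/415829129 - 2*I*sqrt(9062)/415829129) - 1/124 = -413300645/51562811996 - 2*I*sqrt(9062)/415829129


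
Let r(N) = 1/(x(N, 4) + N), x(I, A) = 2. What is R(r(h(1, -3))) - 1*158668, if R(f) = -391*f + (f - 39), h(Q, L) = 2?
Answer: -317609/2 ≈ -1.5880e+5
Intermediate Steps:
r(N) = 1/(2 + N)
R(f) = -39 - 390*f (R(f) = -391*f + (-39 + f) = -39 - 390*f)
R(r(h(1, -3))) - 1*158668 = (-39 - 390/(2 + 2)) - 1*158668 = (-39 - 390/4) - 158668 = (-39 - 390*¼) - 158668 = (-39 - 195/2) - 158668 = -273/2 - 158668 = -317609/2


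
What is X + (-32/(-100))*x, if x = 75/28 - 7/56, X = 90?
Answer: 15893/175 ≈ 90.817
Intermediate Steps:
x = 143/56 (x = 75*(1/28) - 7*1/56 = 75/28 - ⅛ = 143/56 ≈ 2.5536)
X + (-32/(-100))*x = 90 - 32/(-100)*(143/56) = 90 - 32*(-1/100)*(143/56) = 90 + (8/25)*(143/56) = 90 + 143/175 = 15893/175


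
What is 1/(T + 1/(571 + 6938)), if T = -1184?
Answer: -7509/8890655 ≈ -0.00084460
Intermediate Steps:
1/(T + 1/(571 + 6938)) = 1/(-1184 + 1/(571 + 6938)) = 1/(-1184 + 1/7509) = 1/(-8890655/7509) = -7509/8890655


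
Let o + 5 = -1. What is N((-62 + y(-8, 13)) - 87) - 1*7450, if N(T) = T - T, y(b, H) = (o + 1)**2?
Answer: -7450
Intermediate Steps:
o = -6 (o = -5 - 1 = -6)
y(b, H) = 25 (y(b, H) = (-6 + 1)**2 = (-5)**2 = 25)
N(T) = 0
N((-62 + y(-8, 13)) - 87) - 1*7450 = 0 - 1*7450 = 0 - 7450 = -7450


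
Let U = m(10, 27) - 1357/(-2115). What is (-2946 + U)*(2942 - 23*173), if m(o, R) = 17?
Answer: 6422636686/2115 ≈ 3.0367e+6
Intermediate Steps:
U = 37312/2115 (U = 17 - 1357/(-2115) = 17 - 1357*(-1)/2115 = 17 - 1*(-1357/2115) = 17 + 1357/2115 = 37312/2115 ≈ 17.642)
(-2946 + U)*(2942 - 23*173) = (-2946 + 37312/2115)*(2942 - 23*173) = -6193478*(2942 - 3979)/2115 = -6193478/2115*(-1037) = 6422636686/2115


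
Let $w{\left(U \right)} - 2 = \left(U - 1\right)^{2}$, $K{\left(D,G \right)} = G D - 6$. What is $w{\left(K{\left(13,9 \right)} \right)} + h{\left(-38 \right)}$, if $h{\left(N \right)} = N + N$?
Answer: $12026$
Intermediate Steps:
$h{\left(N \right)} = 2 N$
$K{\left(D,G \right)} = -6 + D G$ ($K{\left(D,G \right)} = D G - 6 = -6 + D G$)
$w{\left(U \right)} = 2 + \left(-1 + U\right)^{2}$ ($w{\left(U \right)} = 2 + \left(U - 1\right)^{2} = 2 + \left(-1 + U\right)^{2}$)
$w{\left(K{\left(13,9 \right)} \right)} + h{\left(-38 \right)} = \left(2 + \left(-1 + \left(-6 + 13 \cdot 9\right)\right)^{2}\right) + 2 \left(-38\right) = \left(2 + \left(-1 + \left(-6 + 117\right)\right)^{2}\right) - 76 = \left(2 + \left(-1 + 111\right)^{2}\right) - 76 = \left(2 + 110^{2}\right) - 76 = \left(2 + 12100\right) - 76 = 12102 - 76 = 12026$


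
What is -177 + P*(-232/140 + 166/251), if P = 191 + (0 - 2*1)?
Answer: -458331/1255 ≈ -365.20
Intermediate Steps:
P = 189 (P = 191 + (0 - 2) = 191 - 2 = 189)
-177 + P*(-232/140 + 166/251) = -177 + 189*(-232/140 + 166/251) = -177 + 189*(-232*1/140 + 166*(1/251)) = -177 + 189*(-58/35 + 166/251) = -177 + 189*(-8748/8785) = -177 - 236196/1255 = -458331/1255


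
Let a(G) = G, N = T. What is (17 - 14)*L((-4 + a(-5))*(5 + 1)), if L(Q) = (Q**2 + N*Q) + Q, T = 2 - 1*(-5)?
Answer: 7452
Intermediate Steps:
T = 7 (T = 2 + 5 = 7)
N = 7
L(Q) = Q**2 + 8*Q (L(Q) = (Q**2 + 7*Q) + Q = Q**2 + 8*Q)
(17 - 14)*L((-4 + a(-5))*(5 + 1)) = (17 - 14)*(((-4 - 5)*(5 + 1))*(8 + (-4 - 5)*(5 + 1))) = 3*((-9*6)*(8 - 9*6)) = 3*(-54*(8 - 54)) = 3*(-54*(-46)) = 3*2484 = 7452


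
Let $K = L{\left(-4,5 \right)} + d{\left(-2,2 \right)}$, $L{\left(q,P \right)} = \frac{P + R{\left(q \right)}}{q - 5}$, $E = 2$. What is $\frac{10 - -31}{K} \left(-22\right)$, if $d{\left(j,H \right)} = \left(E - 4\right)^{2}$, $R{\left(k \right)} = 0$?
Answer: $- \frac{8118}{31} \approx -261.87$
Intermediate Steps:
$d{\left(j,H \right)} = 4$ ($d{\left(j,H \right)} = \left(2 - 4\right)^{2} = \left(-2\right)^{2} = 4$)
$L{\left(q,P \right)} = \frac{P}{-5 + q}$ ($L{\left(q,P \right)} = \frac{P + 0}{q - 5} = \frac{P}{-5 + q}$)
$K = \frac{31}{9}$ ($K = \frac{5}{-5 - 4} + 4 = \frac{5}{-9} + 4 = 5 \left(- \frac{1}{9}\right) + 4 = - \frac{5}{9} + 4 = \frac{31}{9} \approx 3.4444$)
$\frac{10 - -31}{K} \left(-22\right) = \frac{10 - -31}{\frac{31}{9}} \left(-22\right) = \left(10 + 31\right) \frac{9}{31} \left(-22\right) = 41 \cdot \frac{9}{31} \left(-22\right) = \frac{369}{31} \left(-22\right) = - \frac{8118}{31}$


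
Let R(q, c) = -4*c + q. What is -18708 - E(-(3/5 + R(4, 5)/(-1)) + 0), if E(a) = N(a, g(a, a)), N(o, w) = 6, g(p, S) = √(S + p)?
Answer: -18714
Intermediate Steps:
R(q, c) = q - 4*c
E(a) = 6
-18708 - E(-(3/5 + R(4, 5)/(-1)) + 0) = -18708 - 1*6 = -18708 - 6 = -18714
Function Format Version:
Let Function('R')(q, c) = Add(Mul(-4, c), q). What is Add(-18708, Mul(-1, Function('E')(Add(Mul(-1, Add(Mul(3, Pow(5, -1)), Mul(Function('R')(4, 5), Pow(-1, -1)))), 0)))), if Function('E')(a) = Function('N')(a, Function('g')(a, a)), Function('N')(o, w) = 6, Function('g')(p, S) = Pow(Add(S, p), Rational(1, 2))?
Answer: -18714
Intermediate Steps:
Function('R')(q, c) = Add(q, Mul(-4, c))
Function('E')(a) = 6
Add(-18708, Mul(-1, Function('E')(Add(Mul(-1, Add(Mul(3, Pow(5, -1)), Mul(Function('R')(4, 5), Pow(-1, -1)))), 0)))) = Add(-18708, Mul(-1, 6)) = Add(-18708, -6) = -18714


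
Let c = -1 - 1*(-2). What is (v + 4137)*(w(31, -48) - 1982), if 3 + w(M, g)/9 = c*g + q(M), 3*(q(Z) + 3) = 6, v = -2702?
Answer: -3515750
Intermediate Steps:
c = 1 (c = -1 + 2 = 1)
q(Z) = -1 (q(Z) = -3 + (⅓)*6 = -3 + 2 = -1)
w(M, g) = -36 + 9*g (w(M, g) = -27 + 9*(1*g - 1) = -27 + 9*(g - 1) = -27 + 9*(-1 + g) = -27 + (-9 + 9*g) = -36 + 9*g)
(v + 4137)*(w(31, -48) - 1982) = (-2702 + 4137)*((-36 + 9*(-48)) - 1982) = 1435*((-36 - 432) - 1982) = 1435*(-468 - 1982) = 1435*(-2450) = -3515750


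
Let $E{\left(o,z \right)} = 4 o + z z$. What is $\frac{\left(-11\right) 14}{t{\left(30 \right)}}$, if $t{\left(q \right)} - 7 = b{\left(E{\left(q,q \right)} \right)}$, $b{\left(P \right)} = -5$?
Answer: $-77$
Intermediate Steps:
$E{\left(o,z \right)} = z^{2} + 4 o$ ($E{\left(o,z \right)} = 4 o + z^{2} = z^{2} + 4 o$)
$t{\left(q \right)} = 2$ ($t{\left(q \right)} = 7 - 5 = 2$)
$\frac{\left(-11\right) 14}{t{\left(30 \right)}} = \frac{\left(-11\right) 14}{2} = \left(-154\right) \frac{1}{2} = -77$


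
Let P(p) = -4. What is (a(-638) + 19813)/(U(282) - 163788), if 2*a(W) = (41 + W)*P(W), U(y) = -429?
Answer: -21007/164217 ≈ -0.12792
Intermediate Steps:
a(W) = -82 - 2*W (a(W) = ((41 + W)*(-4))/2 = (-164 - 4*W)/2 = -82 - 2*W)
(a(-638) + 19813)/(U(282) - 163788) = ((-82 - 2*(-638)) + 19813)/(-429 - 163788) = ((-82 + 1276) + 19813)/(-164217) = (1194 + 19813)*(-1/164217) = 21007*(-1/164217) = -21007/164217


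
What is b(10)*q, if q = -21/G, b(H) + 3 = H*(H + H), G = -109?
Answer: 4137/109 ≈ 37.954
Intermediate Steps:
b(H) = -3 + 2*H**2 (b(H) = -3 + H*(H + H) = -3 + H*(2*H) = -3 + 2*H**2)
q = 21/109 (q = -21/(-109) = -21*(-1/109) = 21/109 ≈ 0.19266)
b(10)*q = (-3 + 2*10**2)*(21/109) = (-3 + 2*100)*(21/109) = (-3 + 200)*(21/109) = 197*(21/109) = 4137/109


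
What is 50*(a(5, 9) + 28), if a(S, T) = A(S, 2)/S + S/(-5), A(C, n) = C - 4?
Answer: 1360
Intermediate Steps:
A(C, n) = -4 + C
a(S, T) = -S/5 + (-4 + S)/S (a(S, T) = (-4 + S)/S + S/(-5) = (-4 + S)/S + S*(-⅕) = (-4 + S)/S - S/5 = -S/5 + (-4 + S)/S)
50*(a(5, 9) + 28) = 50*((1 - 4/5 - ⅕*5) + 28) = 50*((1 - 4*⅕ - 1) + 28) = 50*((1 - ⅘ - 1) + 28) = 50*(-⅘ + 28) = 50*(136/5) = 1360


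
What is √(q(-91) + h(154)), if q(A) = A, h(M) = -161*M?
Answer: 3*I*√2765 ≈ 157.75*I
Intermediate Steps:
√(q(-91) + h(154)) = √(-91 - 161*154) = √(-91 - 24794) = √(-24885) = 3*I*√2765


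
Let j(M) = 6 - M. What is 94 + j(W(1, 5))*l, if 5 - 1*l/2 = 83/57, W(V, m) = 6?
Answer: 94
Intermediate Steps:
l = 404/57 (l = 10 - 166/57 = 404/57 ≈ 7.0877)
94 + j(W(1, 5))*l = 94 + (6 - 1*6)*(404/57) = 94 + (6 - 6)*(404/57) = 94 + 0*(404/57) = 94 + 0 = 94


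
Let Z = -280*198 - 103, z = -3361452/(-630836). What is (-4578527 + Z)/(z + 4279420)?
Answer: -730834545630/674903889143 ≈ -1.0829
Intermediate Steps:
z = 840363/157709 (z = -3361452*(-1/630836) = 840363/157709 ≈ 5.3286)
Z = -55543 (Z = -55440 - 103 = -55543)
(-4578527 + Z)/(z + 4279420) = (-4578527 - 55543)/(840363/157709 + 4279420) = -4634070/674903889143/157709 = -4634070*157709/674903889143 = -730834545630/674903889143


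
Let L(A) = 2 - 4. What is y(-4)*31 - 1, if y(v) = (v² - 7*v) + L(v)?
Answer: 1301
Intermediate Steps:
L(A) = -2
y(v) = -2 + v² - 7*v (y(v) = (v² - 7*v) - 2 = -2 + v² - 7*v)
y(-4)*31 - 1 = (-2 + (-4)² - 7*(-4))*31 - 1 = (-2 + 16 + 28)*31 - 1 = 42*31 - 1 = 1302 - 1 = 1301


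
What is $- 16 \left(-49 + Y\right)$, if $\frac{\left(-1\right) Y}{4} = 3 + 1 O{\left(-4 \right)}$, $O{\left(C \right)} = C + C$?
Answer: $464$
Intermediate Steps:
$O{\left(C \right)} = 2 C$
$Y = 20$ ($Y = - 4 \left(3 + 1 \cdot 2 \left(-4\right)\right) = - 4 \left(3 + 1 \left(-8\right)\right) = - 4 \left(3 - 8\right) = \left(-4\right) \left(-5\right) = 20$)
$- 16 \left(-49 + Y\right) = - 16 \left(-49 + 20\right) = \left(-16\right) \left(-29\right) = 464$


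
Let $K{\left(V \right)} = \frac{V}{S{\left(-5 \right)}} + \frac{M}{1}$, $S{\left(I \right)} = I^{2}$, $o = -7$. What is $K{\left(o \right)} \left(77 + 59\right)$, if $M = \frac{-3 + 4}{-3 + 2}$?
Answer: $- \frac{4352}{25} \approx -174.08$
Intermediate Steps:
$M = -1$ ($M = 1 \frac{1}{-1} = 1 \left(-1\right) = -1$)
$K{\left(V \right)} = -1 + \frac{V}{25}$ ($K{\left(V \right)} = \frac{V}{\left(-5\right)^{2}} - 1^{-1} = \frac{V}{25} - 1 = -1 + \frac{V}{25}$)
$K{\left(o \right)} \left(77 + 59\right) = \left(-1 + \frac{1}{25} \left(-7\right)\right) \left(77 + 59\right) = \left(-1 - \frac{7}{25}\right) 136 = \left(- \frac{32}{25}\right) 136 = - \frac{4352}{25}$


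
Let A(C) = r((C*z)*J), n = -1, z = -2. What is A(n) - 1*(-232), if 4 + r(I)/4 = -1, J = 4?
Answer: 212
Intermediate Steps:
r(I) = -20 (r(I) = -16 + 4*(-1) = -16 - 4 = -20)
A(C) = -20
A(n) - 1*(-232) = -20 - 1*(-232) = -20 + 232 = 212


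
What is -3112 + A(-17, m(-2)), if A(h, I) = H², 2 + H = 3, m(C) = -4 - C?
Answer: -3111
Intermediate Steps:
H = 1 (H = -2 + 3 = 1)
A(h, I) = 1 (A(h, I) = 1² = 1)
-3112 + A(-17, m(-2)) = -3112 + 1 = -3111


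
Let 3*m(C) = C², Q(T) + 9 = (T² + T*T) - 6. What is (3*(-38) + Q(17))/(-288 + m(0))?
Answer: -449/288 ≈ -1.5590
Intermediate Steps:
Q(T) = -15 + 2*T² (Q(T) = -9 + ((T² + T*T) - 6) = -9 + ((T² + T²) - 6) = -9 + (2*T² - 6) = -9 + (-6 + 2*T²) = -15 + 2*T²)
m(C) = C²/3
(3*(-38) + Q(17))/(-288 + m(0)) = (3*(-38) + (-15 + 2*17²))/(-288 + (⅓)*0²) = (-114 + (-15 + 2*289))/(-288 + (⅓)*0) = (-114 + (-15 + 578))/(-288 + 0) = (-114 + 563)/(-288) = 449*(-1/288) = -449/288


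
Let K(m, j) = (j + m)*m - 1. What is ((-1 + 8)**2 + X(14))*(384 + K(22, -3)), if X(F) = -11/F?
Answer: 540675/14 ≈ 38620.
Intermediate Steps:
K(m, j) = -1 + m*(j + m) (K(m, j) = m*(j + m) - 1 = -1 + m*(j + m))
((-1 + 8)**2 + X(14))*(384 + K(22, -3)) = ((-1 + 8)**2 - 11/14)*(384 + (-1 + 22**2 - 3*22)) = (7**2 - 11*1/14)*(384 + (-1 + 484 - 66)) = (49 - 11/14)*(384 + 417) = (675/14)*801 = 540675/14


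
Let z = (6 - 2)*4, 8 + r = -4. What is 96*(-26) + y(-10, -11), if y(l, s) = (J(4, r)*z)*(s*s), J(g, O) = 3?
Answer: 3312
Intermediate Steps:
r = -12 (r = -8 - 4 = -12)
z = 16 (z = 4*4 = 16)
y(l, s) = 48*s**2 (y(l, s) = (3*16)*(s*s) = 48*s**2)
96*(-26) + y(-10, -11) = 96*(-26) + 48*(-11)**2 = -2496 + 48*121 = -2496 + 5808 = 3312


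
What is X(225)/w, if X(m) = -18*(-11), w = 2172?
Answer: 33/362 ≈ 0.091160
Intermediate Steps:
X(m) = 198
X(225)/w = 198/2172 = 198*(1/2172) = 33/362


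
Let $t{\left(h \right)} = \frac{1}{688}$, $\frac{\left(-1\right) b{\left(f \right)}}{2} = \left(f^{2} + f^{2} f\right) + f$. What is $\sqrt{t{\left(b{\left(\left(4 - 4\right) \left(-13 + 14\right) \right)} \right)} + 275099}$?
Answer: $\frac{\sqrt{8138528859}}{172} \approx 524.5$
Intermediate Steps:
$b{\left(f \right)} = - 2 f - 2 f^{2} - 2 f^{3}$ ($b{\left(f \right)} = - 2 \left(\left(f^{2} + f^{2} f\right) + f\right) = - 2 \left(\left(f^{2} + f^{3}\right) + f\right) = - 2 \left(f + f^{2} + f^{3}\right) = - 2 f - 2 f^{2} - 2 f^{3}$)
$t{\left(h \right)} = \frac{1}{688}$
$\sqrt{t{\left(b{\left(\left(4 - 4\right) \left(-13 + 14\right) \right)} \right)} + 275099} = \sqrt{\frac{1}{688} + 275099} = \sqrt{\frac{189268113}{688}} = \frac{\sqrt{8138528859}}{172}$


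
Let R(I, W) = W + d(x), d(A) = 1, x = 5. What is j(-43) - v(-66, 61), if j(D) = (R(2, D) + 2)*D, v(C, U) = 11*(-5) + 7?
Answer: 1768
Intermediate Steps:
R(I, W) = 1 + W (R(I, W) = W + 1 = 1 + W)
v(C, U) = -48 (v(C, U) = -55 + 7 = -48)
j(D) = D*(3 + D) (j(D) = ((1 + D) + 2)*D = (3 + D)*D = D*(3 + D))
j(-43) - v(-66, 61) = -43*(3 - 43) - 1*(-48) = -43*(-40) + 48 = 1720 + 48 = 1768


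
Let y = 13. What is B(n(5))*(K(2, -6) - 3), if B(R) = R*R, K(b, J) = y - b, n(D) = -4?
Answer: 128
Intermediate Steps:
K(b, J) = 13 - b
B(R) = R**2
B(n(5))*(K(2, -6) - 3) = (-4)**2*((13 - 1*2) - 3) = 16*((13 - 2) - 3) = 16*(11 - 3) = 16*8 = 128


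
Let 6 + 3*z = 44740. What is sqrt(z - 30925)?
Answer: I*sqrt(144123)/3 ≈ 126.55*I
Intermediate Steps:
z = 44734/3 (z = -2 + (1/3)*44740 = -2 + 44740/3 = 44734/3 ≈ 14911.)
sqrt(z - 30925) = sqrt(44734/3 - 30925) = sqrt(-48041/3) = I*sqrt(144123)/3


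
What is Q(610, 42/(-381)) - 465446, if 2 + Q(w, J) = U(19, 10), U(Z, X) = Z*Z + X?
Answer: -465077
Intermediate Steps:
U(Z, X) = X + Z² (U(Z, X) = Z² + X = X + Z²)
Q(w, J) = 369 (Q(w, J) = -2 + (10 + 19²) = -2 + (10 + 361) = -2 + 371 = 369)
Q(610, 42/(-381)) - 465446 = 369 - 465446 = -465077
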